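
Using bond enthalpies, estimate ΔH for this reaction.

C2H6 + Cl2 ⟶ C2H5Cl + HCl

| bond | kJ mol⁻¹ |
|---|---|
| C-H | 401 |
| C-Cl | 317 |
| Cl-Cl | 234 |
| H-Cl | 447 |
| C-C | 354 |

Bonds broken (reactants):
  C-C: 1 × 354 = 354
  C-H: 6 × 401 = 2406
  Cl-Cl: 1 × 234 = 234
  Σ(broken) = 2994 kJ
Bonds formed (products):
  C-C: 1 × 354 = 354
  C-Cl: 1 × 317 = 317
  C-H: 5 × 401 = 2005
  H-Cl: 1 × 447 = 447
  Σ(formed) = 3123 kJ
ΔH = Σ(broken) − Σ(formed) = 2994 − 3123 = −129 kJ

ΔH ≈ −129 kJ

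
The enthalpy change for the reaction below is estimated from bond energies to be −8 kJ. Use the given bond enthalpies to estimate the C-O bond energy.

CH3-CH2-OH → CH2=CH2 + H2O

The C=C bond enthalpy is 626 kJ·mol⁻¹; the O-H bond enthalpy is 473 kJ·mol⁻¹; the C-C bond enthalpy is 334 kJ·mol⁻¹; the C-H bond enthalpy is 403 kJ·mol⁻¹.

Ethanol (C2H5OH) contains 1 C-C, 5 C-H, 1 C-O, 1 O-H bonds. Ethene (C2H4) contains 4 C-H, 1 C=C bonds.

Let D be the C-O bond energy.
Σ(broken) = 1×334 + 5×403 + 1×D + 1×473 = 2822 + D
Σ(formed) = 4×403 + 1×626 + 2×473 = 3184
ΔH = Σ(broken) − Σ(formed) = (2822 + D) − (3184) = −362 + D
Setting this equal to −8 kJ gives D = 354 kJ/mol.

D(C-O) ≈ 354 kJ/mol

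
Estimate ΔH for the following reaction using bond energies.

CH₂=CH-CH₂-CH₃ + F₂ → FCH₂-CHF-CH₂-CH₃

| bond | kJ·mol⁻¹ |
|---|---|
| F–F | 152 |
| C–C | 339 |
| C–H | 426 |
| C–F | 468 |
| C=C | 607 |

Bonds broken (reactants):
  C–C: 2 × 339 = 678
  C–H: 8 × 426 = 3408
  C=C: 1 × 607 = 607
  F–F: 1 × 152 = 152
  Σ(broken) = 4845 kJ
Bonds formed (products):
  C–C: 3 × 339 = 1017
  C–F: 2 × 468 = 936
  C–H: 8 × 426 = 3408
  Σ(formed) = 5361 kJ
ΔH = Σ(broken) − Σ(formed) = 4845 − 5361 = −516 kJ

ΔH ≈ −516 kJ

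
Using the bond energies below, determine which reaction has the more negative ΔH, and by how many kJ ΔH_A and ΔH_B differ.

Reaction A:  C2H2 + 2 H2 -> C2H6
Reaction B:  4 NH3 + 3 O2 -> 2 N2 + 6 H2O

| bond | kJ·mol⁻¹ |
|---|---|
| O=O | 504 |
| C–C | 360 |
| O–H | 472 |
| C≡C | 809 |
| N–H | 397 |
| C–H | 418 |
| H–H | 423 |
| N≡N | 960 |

Reaction B, by 931 kJ

Reaction A:
  Bonds broken (reactants):
    C≡C: 1 × 809 = 809
    C–H: 2 × 418 = 836
    H–H: 2 × 423 = 846
    Σ(broken) = 2491 kJ
  Bonds formed (products):
    C–C: 1 × 360 = 360
    C–H: 6 × 418 = 2508
    Σ(formed) = 2868 kJ
  ΔH_A = 2491 − 2868 = −377 kJ
Reaction B:
  Bonds broken (reactants):
    N–H: 12 × 397 = 4764
    O=O: 3 × 504 = 1512
    Σ(broken) = 6276 kJ
  Bonds formed (products):
    N≡N: 2 × 960 = 1920
    O–H: 12 × 472 = 5664
    Σ(formed) = 7584 kJ
  ΔH_B = 6276 − 7584 = −1308 kJ
ΔH_A − ΔH_B = +931 kJ, so reaction B has the more negative ΔH; |ΔH_A − ΔH_B| = 931 kJ.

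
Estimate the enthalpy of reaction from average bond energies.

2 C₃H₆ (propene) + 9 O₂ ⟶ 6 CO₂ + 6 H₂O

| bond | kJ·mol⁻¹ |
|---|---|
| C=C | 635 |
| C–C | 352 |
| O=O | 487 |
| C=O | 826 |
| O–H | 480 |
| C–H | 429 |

Bonds broken (reactants):
  C–C: 2 × 352 = 704
  C–H: 12 × 429 = 5148
  C=C: 2 × 635 = 1270
  O=O: 9 × 487 = 4383
  Σ(broken) = 11505 kJ
Bonds formed (products):
  C=O: 12 × 826 = 9912
  O–H: 12 × 480 = 5760
  Σ(formed) = 15672 kJ
ΔH = Σ(broken) − Σ(formed) = 11505 − 15672 = −4167 kJ

ΔH ≈ −4167 kJ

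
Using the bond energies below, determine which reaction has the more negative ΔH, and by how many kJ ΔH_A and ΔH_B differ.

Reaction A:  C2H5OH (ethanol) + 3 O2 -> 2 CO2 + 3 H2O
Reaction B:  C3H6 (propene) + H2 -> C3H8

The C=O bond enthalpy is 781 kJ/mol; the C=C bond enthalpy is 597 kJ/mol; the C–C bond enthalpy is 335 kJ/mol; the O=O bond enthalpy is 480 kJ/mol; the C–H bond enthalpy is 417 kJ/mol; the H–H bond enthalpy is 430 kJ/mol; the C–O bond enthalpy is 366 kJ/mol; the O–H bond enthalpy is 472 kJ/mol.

Reaction A, by 1116 kJ

Reaction A:
  Bonds broken (reactants):
    C–C: 1 × 335 = 335
    C–H: 5 × 417 = 2085
    C–O: 1 × 366 = 366
    O–H: 1 × 472 = 472
    O=O: 3 × 480 = 1440
    Σ(broken) = 4698 kJ
  Bonds formed (products):
    C=O: 4 × 781 = 3124
    O–H: 6 × 472 = 2832
    Σ(formed) = 5956 kJ
  ΔH_A = 4698 − 5956 = −1258 kJ
Reaction B:
  Bonds broken (reactants):
    C–C: 1 × 335 = 335
    C–H: 6 × 417 = 2502
    C=C: 1 × 597 = 597
    H–H: 1 × 430 = 430
    Σ(broken) = 3864 kJ
  Bonds formed (products):
    C–C: 2 × 335 = 670
    C–H: 8 × 417 = 3336
    Σ(formed) = 4006 kJ
  ΔH_B = 3864 − 4006 = −142 kJ
ΔH_A − ΔH_B = −1116 kJ, so reaction A has the more negative ΔH; |ΔH_A − ΔH_B| = 1116 kJ.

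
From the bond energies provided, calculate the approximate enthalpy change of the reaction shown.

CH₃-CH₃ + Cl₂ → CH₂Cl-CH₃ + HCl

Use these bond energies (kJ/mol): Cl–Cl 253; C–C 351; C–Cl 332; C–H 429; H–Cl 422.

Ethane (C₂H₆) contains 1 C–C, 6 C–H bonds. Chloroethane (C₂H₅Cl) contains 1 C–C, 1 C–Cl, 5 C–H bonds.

Bonds broken (reactants):
  C–C: 1 × 351 = 351
  C–H: 6 × 429 = 2574
  Cl–Cl: 1 × 253 = 253
  Σ(broken) = 3178 kJ
Bonds formed (products):
  C–C: 1 × 351 = 351
  C–Cl: 1 × 332 = 332
  C–H: 5 × 429 = 2145
  H–Cl: 1 × 422 = 422
  Σ(formed) = 3250 kJ
ΔH = Σ(broken) − Σ(formed) = 3178 − 3250 = −72 kJ

ΔH ≈ −72 kJ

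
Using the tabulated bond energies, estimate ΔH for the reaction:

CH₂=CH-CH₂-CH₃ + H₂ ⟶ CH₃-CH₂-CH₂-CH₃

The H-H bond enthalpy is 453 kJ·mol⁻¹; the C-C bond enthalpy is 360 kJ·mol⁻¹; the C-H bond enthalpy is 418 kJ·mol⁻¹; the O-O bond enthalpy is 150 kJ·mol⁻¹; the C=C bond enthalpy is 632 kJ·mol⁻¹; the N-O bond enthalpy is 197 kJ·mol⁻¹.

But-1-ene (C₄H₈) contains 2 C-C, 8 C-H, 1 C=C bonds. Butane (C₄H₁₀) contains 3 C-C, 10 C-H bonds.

Bonds broken (reactants):
  C-C: 2 × 360 = 720
  C-H: 8 × 418 = 3344
  C=C: 1 × 632 = 632
  H-H: 1 × 453 = 453
  Σ(broken) = 5149 kJ
Bonds formed (products):
  C-C: 3 × 360 = 1080
  C-H: 10 × 418 = 4180
  Σ(formed) = 5260 kJ
ΔH = Σ(broken) − Σ(formed) = 5149 − 5260 = −111 kJ

ΔH ≈ −111 kJ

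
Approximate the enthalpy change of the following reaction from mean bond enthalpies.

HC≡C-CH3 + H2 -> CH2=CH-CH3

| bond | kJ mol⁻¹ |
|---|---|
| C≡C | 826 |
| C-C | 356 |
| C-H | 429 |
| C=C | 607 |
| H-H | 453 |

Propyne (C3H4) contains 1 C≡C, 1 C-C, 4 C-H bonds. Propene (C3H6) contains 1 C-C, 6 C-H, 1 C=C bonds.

Bonds broken (reactants):
  C≡C: 1 × 826 = 826
  C-C: 1 × 356 = 356
  C-H: 4 × 429 = 1716
  H-H: 1 × 453 = 453
  Σ(broken) = 3351 kJ
Bonds formed (products):
  C-C: 1 × 356 = 356
  C-H: 6 × 429 = 2574
  C=C: 1 × 607 = 607
  Σ(formed) = 3537 kJ
ΔH = Σ(broken) − Σ(formed) = 3351 − 3537 = −186 kJ

ΔH ≈ −186 kJ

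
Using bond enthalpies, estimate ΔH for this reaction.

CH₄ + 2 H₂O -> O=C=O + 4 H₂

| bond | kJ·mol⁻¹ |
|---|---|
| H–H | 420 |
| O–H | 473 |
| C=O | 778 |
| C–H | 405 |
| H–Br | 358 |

Bonds broken (reactants):
  C–H: 4 × 405 = 1620
  O–H: 4 × 473 = 1892
  Σ(broken) = 3512 kJ
Bonds formed (products):
  C=O: 2 × 778 = 1556
  H–H: 4 × 420 = 1680
  Σ(formed) = 3236 kJ
ΔH = Σ(broken) − Σ(formed) = 3512 − 3236 = +276 kJ

ΔH ≈ +276 kJ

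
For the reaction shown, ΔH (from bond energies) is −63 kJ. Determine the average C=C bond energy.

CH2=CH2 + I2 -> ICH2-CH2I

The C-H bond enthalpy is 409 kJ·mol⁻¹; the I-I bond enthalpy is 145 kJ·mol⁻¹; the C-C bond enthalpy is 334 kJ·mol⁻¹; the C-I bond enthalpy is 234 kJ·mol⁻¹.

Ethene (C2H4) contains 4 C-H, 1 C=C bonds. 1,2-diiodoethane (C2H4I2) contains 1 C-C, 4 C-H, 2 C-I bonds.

D(C=C) ≈ 594 kJ/mol

Let D be the C=C bond energy.
Σ(broken) = 4×409 + 1×D + 1×145 = 1781 + D
Σ(formed) = 1×334 + 4×409 + 2×234 = 2438
ΔH = Σ(broken) − Σ(formed) = (1781 + D) − (2438) = −657 + D
Setting this equal to −63 kJ gives D = 594 kJ/mol.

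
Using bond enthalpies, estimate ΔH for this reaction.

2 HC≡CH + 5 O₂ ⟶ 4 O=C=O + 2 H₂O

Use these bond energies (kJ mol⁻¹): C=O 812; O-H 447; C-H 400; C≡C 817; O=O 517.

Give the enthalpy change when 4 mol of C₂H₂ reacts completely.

Bonds broken (reactants):
  C≡C: 2 × 817 = 1634
  C-H: 4 × 400 = 1600
  O=O: 5 × 517 = 2585
  Σ(broken) = 5819 kJ
Bonds formed (products):
  C=O: 8 × 812 = 6496
  O-H: 4 × 447 = 1788
  Σ(formed) = 8284 kJ
ΔH = Σ(broken) − Σ(formed) = 5819 − 8284 = −2465 kJ
For 2× the reaction as written: 2 × (−2465) = −4930 kJ

ΔH = −4930 kJ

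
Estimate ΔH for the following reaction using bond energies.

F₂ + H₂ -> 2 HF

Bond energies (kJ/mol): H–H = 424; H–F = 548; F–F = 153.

Bonds broken (reactants):
  F–F: 1 × 153 = 153
  H–H: 1 × 424 = 424
  Σ(broken) = 577 kJ
Bonds formed (products):
  H–F: 2 × 548 = 1096
  Σ(formed) = 1096 kJ
ΔH = Σ(broken) − Σ(formed) = 577 − 1096 = −519 kJ

ΔH ≈ −519 kJ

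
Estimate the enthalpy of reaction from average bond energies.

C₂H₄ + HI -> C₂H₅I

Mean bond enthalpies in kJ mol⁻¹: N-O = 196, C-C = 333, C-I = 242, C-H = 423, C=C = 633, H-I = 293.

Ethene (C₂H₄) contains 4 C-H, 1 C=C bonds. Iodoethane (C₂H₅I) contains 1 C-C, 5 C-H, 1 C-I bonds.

ΔH ≈ −72 kJ

Bonds broken (reactants):
  C-H: 4 × 423 = 1692
  C=C: 1 × 633 = 633
  H-I: 1 × 293 = 293
  Σ(broken) = 2618 kJ
Bonds formed (products):
  C-C: 1 × 333 = 333
  C-H: 5 × 423 = 2115
  C-I: 1 × 242 = 242
  Σ(formed) = 2690 kJ
ΔH = Σ(broken) − Σ(formed) = 2618 − 2690 = −72 kJ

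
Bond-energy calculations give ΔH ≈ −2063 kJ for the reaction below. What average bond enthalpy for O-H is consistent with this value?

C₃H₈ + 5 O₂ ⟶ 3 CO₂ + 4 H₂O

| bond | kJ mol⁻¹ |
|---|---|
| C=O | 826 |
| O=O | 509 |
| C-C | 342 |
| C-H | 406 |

D(O-H) ≈ 448 kJ/mol

Let D be the O-H bond energy.
Σ(broken) = 2×342 + 8×406 + 5×509 = 6477
Σ(formed) = 6×826 + 8×D = 4956 + 8D
ΔH = Σ(broken) − Σ(formed) = (6477) − (4956 + 8D) = +1521 − 8D
Setting this equal to −2063 kJ gives 8D = 3584, so D = 448 kJ/mol.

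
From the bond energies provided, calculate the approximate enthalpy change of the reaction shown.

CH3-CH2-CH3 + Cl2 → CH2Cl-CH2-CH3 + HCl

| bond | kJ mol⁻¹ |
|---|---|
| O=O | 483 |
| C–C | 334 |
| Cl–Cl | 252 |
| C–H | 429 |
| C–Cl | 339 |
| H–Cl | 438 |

Bonds broken (reactants):
  C–C: 2 × 334 = 668
  C–H: 8 × 429 = 3432
  Cl–Cl: 1 × 252 = 252
  Σ(broken) = 4352 kJ
Bonds formed (products):
  C–C: 2 × 334 = 668
  C–Cl: 1 × 339 = 339
  C–H: 7 × 429 = 3003
  H–Cl: 1 × 438 = 438
  Σ(formed) = 4448 kJ
ΔH = Σ(broken) − Σ(formed) = 4352 − 4448 = −96 kJ

ΔH ≈ −96 kJ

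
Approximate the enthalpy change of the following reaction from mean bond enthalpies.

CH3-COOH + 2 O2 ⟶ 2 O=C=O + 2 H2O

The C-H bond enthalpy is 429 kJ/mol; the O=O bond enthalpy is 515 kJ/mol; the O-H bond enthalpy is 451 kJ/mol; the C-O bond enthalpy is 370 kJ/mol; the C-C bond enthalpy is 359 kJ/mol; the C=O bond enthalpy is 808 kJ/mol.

Bonds broken (reactants):
  C-C: 1 × 359 = 359
  C-H: 3 × 429 = 1287
  C-O: 1 × 370 = 370
  C=O: 1 × 808 = 808
  O-H: 1 × 451 = 451
  O=O: 2 × 515 = 1030
  Σ(broken) = 4305 kJ
Bonds formed (products):
  C=O: 4 × 808 = 3232
  O-H: 4 × 451 = 1804
  Σ(formed) = 5036 kJ
ΔH = Σ(broken) − Σ(formed) = 4305 − 5036 = −731 kJ

ΔH ≈ −731 kJ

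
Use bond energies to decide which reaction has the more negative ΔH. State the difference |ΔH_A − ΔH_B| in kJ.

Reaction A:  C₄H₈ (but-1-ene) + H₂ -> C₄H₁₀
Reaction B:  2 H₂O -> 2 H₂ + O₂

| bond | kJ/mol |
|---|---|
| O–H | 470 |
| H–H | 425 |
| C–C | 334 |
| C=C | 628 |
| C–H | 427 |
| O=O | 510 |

Reaction A, by 655 kJ

Reaction A:
  Bonds broken (reactants):
    C–C: 2 × 334 = 668
    C–H: 8 × 427 = 3416
    C=C: 1 × 628 = 628
    H–H: 1 × 425 = 425
    Σ(broken) = 5137 kJ
  Bonds formed (products):
    C–C: 3 × 334 = 1002
    C–H: 10 × 427 = 4270
    Σ(formed) = 5272 kJ
  ΔH_A = 5137 − 5272 = −135 kJ
Reaction B:
  Bonds broken (reactants):
    O–H: 4 × 470 = 1880
    Σ(broken) = 1880 kJ
  Bonds formed (products):
    H–H: 2 × 425 = 850
    O=O: 1 × 510 = 510
    Σ(formed) = 1360 kJ
  ΔH_B = 1880 − 1360 = +520 kJ
ΔH_A − ΔH_B = −655 kJ, so reaction A has the more negative ΔH; |ΔH_A − ΔH_B| = 655 kJ.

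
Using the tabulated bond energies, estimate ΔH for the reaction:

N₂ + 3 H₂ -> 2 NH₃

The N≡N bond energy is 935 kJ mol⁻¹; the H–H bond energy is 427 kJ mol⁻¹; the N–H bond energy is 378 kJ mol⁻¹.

ΔH ≈ −52 kJ

Bonds broken (reactants):
  H–H: 3 × 427 = 1281
  N≡N: 1 × 935 = 935
  Σ(broken) = 2216 kJ
Bonds formed (products):
  N–H: 6 × 378 = 2268
  Σ(formed) = 2268 kJ
ΔH = Σ(broken) − Σ(formed) = 2216 − 2268 = −52 kJ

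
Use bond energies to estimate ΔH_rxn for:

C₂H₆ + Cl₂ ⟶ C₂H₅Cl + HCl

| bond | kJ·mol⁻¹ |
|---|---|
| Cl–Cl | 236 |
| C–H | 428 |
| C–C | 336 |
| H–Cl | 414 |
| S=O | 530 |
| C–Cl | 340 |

ΔH ≈ −90 kJ

Bonds broken (reactants):
  C–C: 1 × 336 = 336
  C–H: 6 × 428 = 2568
  Cl–Cl: 1 × 236 = 236
  Σ(broken) = 3140 kJ
Bonds formed (products):
  C–C: 1 × 336 = 336
  C–Cl: 1 × 340 = 340
  C–H: 5 × 428 = 2140
  H–Cl: 1 × 414 = 414
  Σ(formed) = 3230 kJ
ΔH = Σ(broken) − Σ(formed) = 3140 − 3230 = −90 kJ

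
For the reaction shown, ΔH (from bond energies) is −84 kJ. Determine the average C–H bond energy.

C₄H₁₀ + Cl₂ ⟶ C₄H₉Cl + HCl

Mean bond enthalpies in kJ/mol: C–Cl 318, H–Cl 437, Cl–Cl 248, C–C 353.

D(C–H) ≈ 423 kJ/mol

Let D be the C–H bond energy.
Σ(broken) = 3×353 + 10×D + 1×248 = 1307 + 10D
Σ(formed) = 3×353 + 1×318 + 9×D + 1×437 = 1814 + 9D
ΔH = Σ(broken) − Σ(formed) = (1307 + 10D) − (1814 + 9D) = −507 + D
Setting this equal to −84 kJ gives D = 423 kJ/mol.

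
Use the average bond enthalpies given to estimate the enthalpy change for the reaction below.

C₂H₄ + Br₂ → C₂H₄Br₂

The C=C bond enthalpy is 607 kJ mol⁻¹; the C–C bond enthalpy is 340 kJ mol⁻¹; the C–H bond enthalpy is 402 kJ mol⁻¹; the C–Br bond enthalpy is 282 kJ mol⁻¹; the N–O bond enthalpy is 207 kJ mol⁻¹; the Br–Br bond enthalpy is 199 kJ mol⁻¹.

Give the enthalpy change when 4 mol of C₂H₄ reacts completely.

Bonds broken (reactants):
  Br–Br: 1 × 199 = 199
  C–H: 4 × 402 = 1608
  C=C: 1 × 607 = 607
  Σ(broken) = 2414 kJ
Bonds formed (products):
  C–Br: 2 × 282 = 564
  C–C: 1 × 340 = 340
  C–H: 4 × 402 = 1608
  Σ(formed) = 2512 kJ
ΔH = Σ(broken) − Σ(formed) = 2414 − 2512 = −98 kJ
For 4× the reaction as written: 4 × (−98) = −392 kJ

ΔH = −392 kJ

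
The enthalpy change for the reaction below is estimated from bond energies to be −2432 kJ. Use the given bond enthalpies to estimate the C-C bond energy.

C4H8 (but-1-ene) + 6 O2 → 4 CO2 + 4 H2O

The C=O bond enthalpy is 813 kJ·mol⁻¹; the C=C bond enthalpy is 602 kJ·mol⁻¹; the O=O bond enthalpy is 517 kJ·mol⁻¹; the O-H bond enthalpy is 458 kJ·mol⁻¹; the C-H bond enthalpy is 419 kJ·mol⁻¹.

D(C-C) ≈ 340 kJ/mol

Let D be the C-C bond energy.
Σ(broken) = 2×D + 8×419 + 1×602 + 6×517 = 7056 + 2D
Σ(formed) = 8×813 + 8×458 = 10168
ΔH = Σ(broken) − Σ(formed) = (7056 + 2D) − (10168) = −3112 + 2D
Setting this equal to −2432 kJ gives 2D = 680, so D = 340 kJ/mol.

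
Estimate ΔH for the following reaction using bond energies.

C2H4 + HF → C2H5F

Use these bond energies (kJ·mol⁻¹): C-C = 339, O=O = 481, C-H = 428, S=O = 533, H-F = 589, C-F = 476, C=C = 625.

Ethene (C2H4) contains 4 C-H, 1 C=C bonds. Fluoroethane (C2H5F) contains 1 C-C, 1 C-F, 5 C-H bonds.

ΔH ≈ −29 kJ

Bonds broken (reactants):
  C-H: 4 × 428 = 1712
  C=C: 1 × 625 = 625
  H-F: 1 × 589 = 589
  Σ(broken) = 2926 kJ
Bonds formed (products):
  C-C: 1 × 339 = 339
  C-F: 1 × 476 = 476
  C-H: 5 × 428 = 2140
  Σ(formed) = 2955 kJ
ΔH = Σ(broken) − Σ(formed) = 2926 − 2955 = −29 kJ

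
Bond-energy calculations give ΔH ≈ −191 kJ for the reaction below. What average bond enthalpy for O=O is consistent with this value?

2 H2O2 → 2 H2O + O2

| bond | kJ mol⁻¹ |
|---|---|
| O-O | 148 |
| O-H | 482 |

D(O=O) ≈ 487 kJ/mol

Let D be the O=O bond energy.
Σ(broken) = 4×482 + 2×148 = 2224
Σ(formed) = 4×482 + 1×D = 1928 + D
ΔH = Σ(broken) − Σ(formed) = (2224) − (1928 + D) = +296 − D
Setting this equal to −191 kJ gives D = 487 kJ/mol.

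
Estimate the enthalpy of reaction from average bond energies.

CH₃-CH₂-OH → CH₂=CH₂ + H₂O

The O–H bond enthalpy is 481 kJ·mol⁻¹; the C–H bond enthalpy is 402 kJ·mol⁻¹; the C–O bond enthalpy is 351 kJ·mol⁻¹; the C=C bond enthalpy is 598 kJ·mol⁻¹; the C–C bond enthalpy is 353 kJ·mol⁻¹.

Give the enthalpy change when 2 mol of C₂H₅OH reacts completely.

Bonds broken (reactants):
  C–C: 1 × 353 = 353
  C–H: 5 × 402 = 2010
  C–O: 1 × 351 = 351
  O–H: 1 × 481 = 481
  Σ(broken) = 3195 kJ
Bonds formed (products):
  C–H: 4 × 402 = 1608
  C=C: 1 × 598 = 598
  O–H: 2 × 481 = 962
  Σ(formed) = 3168 kJ
ΔH = Σ(broken) − Σ(formed) = 3195 − 3168 = +27 kJ
For 2× the reaction as written: 2 × (+27) = +54 kJ

ΔH = +54 kJ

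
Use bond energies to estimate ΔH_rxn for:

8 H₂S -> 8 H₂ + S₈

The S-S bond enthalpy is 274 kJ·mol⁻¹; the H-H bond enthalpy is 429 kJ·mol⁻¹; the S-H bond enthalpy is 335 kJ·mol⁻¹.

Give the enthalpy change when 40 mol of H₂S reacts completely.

ΔH = −1320 kJ

Bonds broken (reactants):
  S-H: 16 × 335 = 5360
  Σ(broken) = 5360 kJ
Bonds formed (products):
  H-H: 8 × 429 = 3432
  S-S: 8 × 274 = 2192
  Σ(formed) = 5624 kJ
ΔH = Σ(broken) − Σ(formed) = 5360 − 5624 = −264 kJ
For 5× the reaction as written: 5 × (−264) = −1320 kJ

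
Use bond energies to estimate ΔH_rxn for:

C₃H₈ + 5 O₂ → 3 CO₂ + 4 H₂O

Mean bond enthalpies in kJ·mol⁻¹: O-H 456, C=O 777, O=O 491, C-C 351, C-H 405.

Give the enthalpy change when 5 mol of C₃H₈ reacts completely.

Bonds broken (reactants):
  C-C: 2 × 351 = 702
  C-H: 8 × 405 = 3240
  O=O: 5 × 491 = 2455
  Σ(broken) = 6397 kJ
Bonds formed (products):
  C=O: 6 × 777 = 4662
  O-H: 8 × 456 = 3648
  Σ(formed) = 8310 kJ
ΔH = Σ(broken) − Σ(formed) = 6397 − 8310 = −1913 kJ
For 5× the reaction as written: 5 × (−1913) = −9565 kJ

ΔH = −9565 kJ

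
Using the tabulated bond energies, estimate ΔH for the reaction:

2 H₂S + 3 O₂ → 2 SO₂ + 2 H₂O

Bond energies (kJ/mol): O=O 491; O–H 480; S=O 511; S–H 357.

Bonds broken (reactants):
  O=O: 3 × 491 = 1473
  S–H: 4 × 357 = 1428
  Σ(broken) = 2901 kJ
Bonds formed (products):
  O–H: 4 × 480 = 1920
  S=O: 4 × 511 = 2044
  Σ(formed) = 3964 kJ
ΔH = Σ(broken) − Σ(formed) = 2901 − 3964 = −1063 kJ

ΔH ≈ −1063 kJ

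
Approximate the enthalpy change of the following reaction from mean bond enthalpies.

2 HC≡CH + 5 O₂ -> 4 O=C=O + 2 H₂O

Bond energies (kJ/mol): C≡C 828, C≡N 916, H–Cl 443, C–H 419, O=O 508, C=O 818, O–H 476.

Bonds broken (reactants):
  C≡C: 2 × 828 = 1656
  C–H: 4 × 419 = 1676
  O=O: 5 × 508 = 2540
  Σ(broken) = 5872 kJ
Bonds formed (products):
  C=O: 8 × 818 = 6544
  O–H: 4 × 476 = 1904
  Σ(formed) = 8448 kJ
ΔH = Σ(broken) − Σ(formed) = 5872 − 8448 = −2576 kJ

ΔH ≈ −2576 kJ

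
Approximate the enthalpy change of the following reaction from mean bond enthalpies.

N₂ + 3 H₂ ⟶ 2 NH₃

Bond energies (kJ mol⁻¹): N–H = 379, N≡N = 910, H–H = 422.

ΔH ≈ −98 kJ

Bonds broken (reactants):
  H–H: 3 × 422 = 1266
  N≡N: 1 × 910 = 910
  Σ(broken) = 2176 kJ
Bonds formed (products):
  N–H: 6 × 379 = 2274
  Σ(formed) = 2274 kJ
ΔH = Σ(broken) − Σ(formed) = 2176 − 2274 = −98 kJ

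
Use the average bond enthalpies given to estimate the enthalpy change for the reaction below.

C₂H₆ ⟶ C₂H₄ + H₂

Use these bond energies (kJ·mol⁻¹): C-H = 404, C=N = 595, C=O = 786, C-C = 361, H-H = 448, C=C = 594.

Bonds broken (reactants):
  C-C: 1 × 361 = 361
  C-H: 6 × 404 = 2424
  Σ(broken) = 2785 kJ
Bonds formed (products):
  C-H: 4 × 404 = 1616
  C=C: 1 × 594 = 594
  H-H: 1 × 448 = 448
  Σ(formed) = 2658 kJ
ΔH = Σ(broken) − Σ(formed) = 2785 − 2658 = +127 kJ

ΔH ≈ +127 kJ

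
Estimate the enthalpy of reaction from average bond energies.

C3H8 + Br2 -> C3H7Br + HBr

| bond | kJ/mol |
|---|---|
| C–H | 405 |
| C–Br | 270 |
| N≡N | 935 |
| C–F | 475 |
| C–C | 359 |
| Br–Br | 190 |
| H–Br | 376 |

ΔH ≈ −51 kJ

Bonds broken (reactants):
  Br–Br: 1 × 190 = 190
  C–C: 2 × 359 = 718
  C–H: 8 × 405 = 3240
  Σ(broken) = 4148 kJ
Bonds formed (products):
  C–Br: 1 × 270 = 270
  C–C: 2 × 359 = 718
  C–H: 7 × 405 = 2835
  H–Br: 1 × 376 = 376
  Σ(formed) = 4199 kJ
ΔH = Σ(broken) − Σ(formed) = 4148 − 4199 = −51 kJ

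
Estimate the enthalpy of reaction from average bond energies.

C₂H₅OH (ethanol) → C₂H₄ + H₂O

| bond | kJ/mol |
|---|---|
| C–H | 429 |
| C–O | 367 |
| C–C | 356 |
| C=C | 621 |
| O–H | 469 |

ΔH ≈ +62 kJ

Bonds broken (reactants):
  C–C: 1 × 356 = 356
  C–H: 5 × 429 = 2145
  C–O: 1 × 367 = 367
  O–H: 1 × 469 = 469
  Σ(broken) = 3337 kJ
Bonds formed (products):
  C–H: 4 × 429 = 1716
  C=C: 1 × 621 = 621
  O–H: 2 × 469 = 938
  Σ(formed) = 3275 kJ
ΔH = Σ(broken) − Σ(formed) = 3337 − 3275 = +62 kJ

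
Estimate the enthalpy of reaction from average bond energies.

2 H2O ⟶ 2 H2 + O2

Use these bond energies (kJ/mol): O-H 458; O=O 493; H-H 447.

ΔH ≈ +445 kJ

Bonds broken (reactants):
  O-H: 4 × 458 = 1832
  Σ(broken) = 1832 kJ
Bonds formed (products):
  H-H: 2 × 447 = 894
  O=O: 1 × 493 = 493
  Σ(formed) = 1387 kJ
ΔH = Σ(broken) − Σ(formed) = 1832 − 1387 = +445 kJ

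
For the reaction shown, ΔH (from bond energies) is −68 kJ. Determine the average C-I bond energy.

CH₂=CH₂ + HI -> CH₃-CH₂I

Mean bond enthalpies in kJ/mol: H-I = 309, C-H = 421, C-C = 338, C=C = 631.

D(C-I) ≈ 249 kJ/mol

Let D be the C-I bond energy.
Σ(broken) = 4×421 + 1×631 + 1×309 = 2624
Σ(formed) = 1×338 + 5×421 + 1×D = 2443 + D
ΔH = Σ(broken) − Σ(formed) = (2624) − (2443 + D) = +181 − D
Setting this equal to −68 kJ gives D = 249 kJ/mol.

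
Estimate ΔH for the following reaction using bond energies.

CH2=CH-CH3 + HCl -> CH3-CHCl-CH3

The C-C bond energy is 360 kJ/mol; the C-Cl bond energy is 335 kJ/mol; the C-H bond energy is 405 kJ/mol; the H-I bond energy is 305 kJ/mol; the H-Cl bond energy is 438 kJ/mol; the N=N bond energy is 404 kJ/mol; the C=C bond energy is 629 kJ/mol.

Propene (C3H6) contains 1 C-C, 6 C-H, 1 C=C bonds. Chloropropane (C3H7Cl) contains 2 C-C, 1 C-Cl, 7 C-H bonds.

Bonds broken (reactants):
  C-C: 1 × 360 = 360
  C-H: 6 × 405 = 2430
  C=C: 1 × 629 = 629
  H-Cl: 1 × 438 = 438
  Σ(broken) = 3857 kJ
Bonds formed (products):
  C-C: 2 × 360 = 720
  C-Cl: 1 × 335 = 335
  C-H: 7 × 405 = 2835
  Σ(formed) = 3890 kJ
ΔH = Σ(broken) − Σ(formed) = 3857 − 3890 = −33 kJ

ΔH ≈ −33 kJ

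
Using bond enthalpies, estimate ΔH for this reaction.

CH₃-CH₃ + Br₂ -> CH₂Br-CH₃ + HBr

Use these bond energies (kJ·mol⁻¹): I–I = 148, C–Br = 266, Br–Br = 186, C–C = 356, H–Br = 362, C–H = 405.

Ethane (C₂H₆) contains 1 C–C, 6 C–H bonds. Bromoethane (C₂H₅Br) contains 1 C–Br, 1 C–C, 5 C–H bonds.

ΔH ≈ −37 kJ

Bonds broken (reactants):
  Br–Br: 1 × 186 = 186
  C–C: 1 × 356 = 356
  C–H: 6 × 405 = 2430
  Σ(broken) = 2972 kJ
Bonds formed (products):
  C–Br: 1 × 266 = 266
  C–C: 1 × 356 = 356
  C–H: 5 × 405 = 2025
  H–Br: 1 × 362 = 362
  Σ(formed) = 3009 kJ
ΔH = Σ(broken) − Σ(formed) = 2972 − 3009 = −37 kJ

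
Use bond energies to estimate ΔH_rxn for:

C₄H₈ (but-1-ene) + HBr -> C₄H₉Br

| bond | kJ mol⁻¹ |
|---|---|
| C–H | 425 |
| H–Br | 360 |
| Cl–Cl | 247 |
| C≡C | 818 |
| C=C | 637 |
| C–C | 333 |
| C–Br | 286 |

Bonds broken (reactants):
  C–C: 2 × 333 = 666
  C–H: 8 × 425 = 3400
  C=C: 1 × 637 = 637
  H–Br: 1 × 360 = 360
  Σ(broken) = 5063 kJ
Bonds formed (products):
  C–Br: 1 × 286 = 286
  C–C: 3 × 333 = 999
  C–H: 9 × 425 = 3825
  Σ(formed) = 5110 kJ
ΔH = Σ(broken) − Σ(formed) = 5063 − 5110 = −47 kJ

ΔH ≈ −47 kJ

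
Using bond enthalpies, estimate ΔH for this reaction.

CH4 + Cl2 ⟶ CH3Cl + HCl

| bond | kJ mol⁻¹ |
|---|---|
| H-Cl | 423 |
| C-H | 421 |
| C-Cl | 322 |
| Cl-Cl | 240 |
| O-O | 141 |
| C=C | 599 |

Bonds broken (reactants):
  C-H: 4 × 421 = 1684
  Cl-Cl: 1 × 240 = 240
  Σ(broken) = 1924 kJ
Bonds formed (products):
  C-Cl: 1 × 322 = 322
  C-H: 3 × 421 = 1263
  H-Cl: 1 × 423 = 423
  Σ(formed) = 2008 kJ
ΔH = Σ(broken) − Σ(formed) = 1924 − 2008 = −84 kJ

ΔH ≈ −84 kJ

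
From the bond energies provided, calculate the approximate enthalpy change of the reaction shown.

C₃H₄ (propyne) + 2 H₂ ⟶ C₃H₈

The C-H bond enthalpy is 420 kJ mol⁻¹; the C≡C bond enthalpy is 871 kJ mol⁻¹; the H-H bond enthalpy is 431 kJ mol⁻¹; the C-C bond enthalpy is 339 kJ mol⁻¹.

Bonds broken (reactants):
  C≡C: 1 × 871 = 871
  C-C: 1 × 339 = 339
  C-H: 4 × 420 = 1680
  H-H: 2 × 431 = 862
  Σ(broken) = 3752 kJ
Bonds formed (products):
  C-C: 2 × 339 = 678
  C-H: 8 × 420 = 3360
  Σ(formed) = 4038 kJ
ΔH = Σ(broken) − Σ(formed) = 3752 − 4038 = −286 kJ

ΔH ≈ −286 kJ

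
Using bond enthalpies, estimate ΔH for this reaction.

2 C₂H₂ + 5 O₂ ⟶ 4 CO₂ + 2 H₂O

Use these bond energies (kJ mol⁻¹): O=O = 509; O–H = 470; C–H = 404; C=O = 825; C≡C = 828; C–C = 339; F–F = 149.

ΔH ≈ −2663 kJ

Bonds broken (reactants):
  C≡C: 2 × 828 = 1656
  C–H: 4 × 404 = 1616
  O=O: 5 × 509 = 2545
  Σ(broken) = 5817 kJ
Bonds formed (products):
  C=O: 8 × 825 = 6600
  O–H: 4 × 470 = 1880
  Σ(formed) = 8480 kJ
ΔH = Σ(broken) − Σ(formed) = 5817 − 8480 = −2663 kJ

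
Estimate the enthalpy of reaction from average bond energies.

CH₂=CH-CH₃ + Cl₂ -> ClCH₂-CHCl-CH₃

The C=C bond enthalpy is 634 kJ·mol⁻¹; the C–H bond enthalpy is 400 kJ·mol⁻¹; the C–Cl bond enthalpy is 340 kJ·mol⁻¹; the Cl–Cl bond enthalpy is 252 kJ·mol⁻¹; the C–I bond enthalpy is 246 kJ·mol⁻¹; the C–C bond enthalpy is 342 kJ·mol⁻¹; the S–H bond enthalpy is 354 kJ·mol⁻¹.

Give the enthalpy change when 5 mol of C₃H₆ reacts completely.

ΔH = −680 kJ

Bonds broken (reactants):
  C–C: 1 × 342 = 342
  C–H: 6 × 400 = 2400
  C=C: 1 × 634 = 634
  Cl–Cl: 1 × 252 = 252
  Σ(broken) = 3628 kJ
Bonds formed (products):
  C–C: 2 × 342 = 684
  C–Cl: 2 × 340 = 680
  C–H: 6 × 400 = 2400
  Σ(formed) = 3764 kJ
ΔH = Σ(broken) − Σ(formed) = 3628 − 3764 = −136 kJ
For 5× the reaction as written: 5 × (−136) = −680 kJ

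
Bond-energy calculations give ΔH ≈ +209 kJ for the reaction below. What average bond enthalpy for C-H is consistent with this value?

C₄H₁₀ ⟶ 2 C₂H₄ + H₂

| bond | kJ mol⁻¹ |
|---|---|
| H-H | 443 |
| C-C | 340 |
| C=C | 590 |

D(C-H) ≈ 406 kJ/mol

Let D be the C-H bond energy.
Σ(broken) = 3×340 + 10×D = 1020 + 10D
Σ(formed) = 8×D + 2×590 + 1×443 = 1623 + 8D
ΔH = Σ(broken) − Σ(formed) = (1020 + 10D) − (1623 + 8D) = −603 + 2D
Setting this equal to +209 kJ gives 2D = 812, so D = 406 kJ/mol.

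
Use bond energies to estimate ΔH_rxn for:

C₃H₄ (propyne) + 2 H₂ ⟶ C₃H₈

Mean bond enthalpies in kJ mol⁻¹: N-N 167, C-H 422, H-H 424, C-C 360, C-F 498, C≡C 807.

ΔH ≈ −393 kJ

Bonds broken (reactants):
  C≡C: 1 × 807 = 807
  C-C: 1 × 360 = 360
  C-H: 4 × 422 = 1688
  H-H: 2 × 424 = 848
  Σ(broken) = 3703 kJ
Bonds formed (products):
  C-C: 2 × 360 = 720
  C-H: 8 × 422 = 3376
  Σ(formed) = 4096 kJ
ΔH = Σ(broken) − Σ(formed) = 3703 − 4096 = −393 kJ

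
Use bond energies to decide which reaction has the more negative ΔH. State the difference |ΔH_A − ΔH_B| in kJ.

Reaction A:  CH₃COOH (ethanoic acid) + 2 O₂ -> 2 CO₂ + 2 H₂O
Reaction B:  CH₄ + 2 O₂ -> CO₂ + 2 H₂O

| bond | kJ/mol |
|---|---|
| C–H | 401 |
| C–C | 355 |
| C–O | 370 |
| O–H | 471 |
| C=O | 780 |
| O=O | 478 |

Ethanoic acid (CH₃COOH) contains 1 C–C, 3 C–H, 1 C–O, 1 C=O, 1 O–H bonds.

Reaction B, by 15 kJ

Reaction A:
  Bonds broken (reactants):
    C–C: 1 × 355 = 355
    C–H: 3 × 401 = 1203
    C–O: 1 × 370 = 370
    C=O: 1 × 780 = 780
    O–H: 1 × 471 = 471
    O=O: 2 × 478 = 956
    Σ(broken) = 4135 kJ
  Bonds formed (products):
    C=O: 4 × 780 = 3120
    O–H: 4 × 471 = 1884
    Σ(formed) = 5004 kJ
  ΔH_A = 4135 − 5004 = −869 kJ
Reaction B:
  Bonds broken (reactants):
    C–H: 4 × 401 = 1604
    O=O: 2 × 478 = 956
    Σ(broken) = 2560 kJ
  Bonds formed (products):
    C=O: 2 × 780 = 1560
    O–H: 4 × 471 = 1884
    Σ(formed) = 3444 kJ
  ΔH_B = 2560 − 3444 = −884 kJ
ΔH_A − ΔH_B = +15 kJ, so reaction B has the more negative ΔH; |ΔH_A − ΔH_B| = 15 kJ.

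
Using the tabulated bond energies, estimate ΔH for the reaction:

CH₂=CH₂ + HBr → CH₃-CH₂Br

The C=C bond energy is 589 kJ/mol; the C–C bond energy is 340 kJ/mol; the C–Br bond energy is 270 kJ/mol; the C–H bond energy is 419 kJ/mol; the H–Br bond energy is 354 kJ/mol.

Bonds broken (reactants):
  C–H: 4 × 419 = 1676
  C=C: 1 × 589 = 589
  H–Br: 1 × 354 = 354
  Σ(broken) = 2619 kJ
Bonds formed (products):
  C–Br: 1 × 270 = 270
  C–C: 1 × 340 = 340
  C–H: 5 × 419 = 2095
  Σ(formed) = 2705 kJ
ΔH = Σ(broken) − Σ(formed) = 2619 − 2705 = −86 kJ

ΔH ≈ −86 kJ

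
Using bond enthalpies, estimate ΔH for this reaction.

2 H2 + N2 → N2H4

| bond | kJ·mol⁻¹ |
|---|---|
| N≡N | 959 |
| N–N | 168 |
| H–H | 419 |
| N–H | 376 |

ΔH ≈ +125 kJ

Bonds broken (reactants):
  H–H: 2 × 419 = 838
  N≡N: 1 × 959 = 959
  Σ(broken) = 1797 kJ
Bonds formed (products):
  N–H: 4 × 376 = 1504
  N–N: 1 × 168 = 168
  Σ(formed) = 1672 kJ
ΔH = Σ(broken) − Σ(formed) = 1797 − 1672 = +125 kJ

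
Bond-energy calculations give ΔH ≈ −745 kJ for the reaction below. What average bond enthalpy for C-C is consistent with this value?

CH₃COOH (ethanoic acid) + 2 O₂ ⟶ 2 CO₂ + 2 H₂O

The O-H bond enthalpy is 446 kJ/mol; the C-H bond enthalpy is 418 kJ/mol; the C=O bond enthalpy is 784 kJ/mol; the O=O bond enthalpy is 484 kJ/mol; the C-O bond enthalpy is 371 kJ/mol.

D(C-C) ≈ 352 kJ/mol

Let D be the C-C bond energy.
Σ(broken) = 1×D + 3×418 + 1×371 + 1×784 + 1×446 + 2×484 = 3823 + D
Σ(formed) = 4×784 + 4×446 = 4920
ΔH = Σ(broken) − Σ(formed) = (3823 + D) − (4920) = −1097 + D
Setting this equal to −745 kJ gives D = 352 kJ/mol.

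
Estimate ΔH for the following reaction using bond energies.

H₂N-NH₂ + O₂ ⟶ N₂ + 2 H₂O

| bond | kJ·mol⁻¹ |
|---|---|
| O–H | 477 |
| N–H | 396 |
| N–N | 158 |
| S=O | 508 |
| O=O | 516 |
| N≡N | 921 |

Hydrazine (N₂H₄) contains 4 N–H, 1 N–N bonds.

Bonds broken (reactants):
  N–H: 4 × 396 = 1584
  N–N: 1 × 158 = 158
  O=O: 1 × 516 = 516
  Σ(broken) = 2258 kJ
Bonds formed (products):
  N≡N: 1 × 921 = 921
  O–H: 4 × 477 = 1908
  Σ(formed) = 2829 kJ
ΔH = Σ(broken) − Σ(formed) = 2258 − 2829 = −571 kJ

ΔH ≈ −571 kJ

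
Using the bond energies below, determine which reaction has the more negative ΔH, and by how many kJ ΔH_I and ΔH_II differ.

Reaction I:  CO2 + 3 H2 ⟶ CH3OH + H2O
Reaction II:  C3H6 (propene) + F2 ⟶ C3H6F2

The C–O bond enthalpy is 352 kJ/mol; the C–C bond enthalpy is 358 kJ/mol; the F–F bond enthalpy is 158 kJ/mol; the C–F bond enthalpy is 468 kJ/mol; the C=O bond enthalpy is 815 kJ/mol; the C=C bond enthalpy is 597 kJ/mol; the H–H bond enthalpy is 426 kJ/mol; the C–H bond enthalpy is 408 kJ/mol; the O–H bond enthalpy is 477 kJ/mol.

Reaction II, by 440 kJ

Reaction I:
  Bonds broken (reactants):
    C=O: 2 × 815 = 1630
    H–H: 3 × 426 = 1278
    Σ(broken) = 2908 kJ
  Bonds formed (products):
    C–H: 3 × 408 = 1224
    C–O: 1 × 352 = 352
    O–H: 3 × 477 = 1431
    Σ(formed) = 3007 kJ
  ΔH_I = 2908 − 3007 = −99 kJ
Reaction II:
  Bonds broken (reactants):
    C–C: 1 × 358 = 358
    C–H: 6 × 408 = 2448
    C=C: 1 × 597 = 597
    F–F: 1 × 158 = 158
    Σ(broken) = 3561 kJ
  Bonds formed (products):
    C–C: 2 × 358 = 716
    C–F: 2 × 468 = 936
    C–H: 6 × 408 = 2448
    Σ(formed) = 4100 kJ
  ΔH_II = 3561 − 4100 = −539 kJ
ΔH_I − ΔH_II = +440 kJ, so reaction II has the more negative ΔH; |ΔH_I − ΔH_II| = 440 kJ.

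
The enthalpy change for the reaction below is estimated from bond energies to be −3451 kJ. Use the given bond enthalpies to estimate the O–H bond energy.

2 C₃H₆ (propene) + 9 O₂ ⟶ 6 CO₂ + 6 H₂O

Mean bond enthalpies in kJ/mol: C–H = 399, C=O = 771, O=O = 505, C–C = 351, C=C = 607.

D(O–H) ≈ 454 kJ/mol

Let D be the O–H bond energy.
Σ(broken) = 2×351 + 12×399 + 2×607 + 9×505 = 11249
Σ(formed) = 12×771 + 12×D = 9252 + 12D
ΔH = Σ(broken) − Σ(formed) = (11249) − (9252 + 12D) = +1997 − 12D
Setting this equal to −3451 kJ gives 12D = 5448, so D = 454 kJ/mol.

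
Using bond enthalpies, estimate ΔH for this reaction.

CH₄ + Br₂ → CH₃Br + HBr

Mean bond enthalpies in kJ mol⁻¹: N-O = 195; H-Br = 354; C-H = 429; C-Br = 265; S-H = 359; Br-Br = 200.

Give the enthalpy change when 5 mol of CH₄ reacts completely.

Bonds broken (reactants):
  Br-Br: 1 × 200 = 200
  C-H: 4 × 429 = 1716
  Σ(broken) = 1916 kJ
Bonds formed (products):
  C-Br: 1 × 265 = 265
  C-H: 3 × 429 = 1287
  H-Br: 1 × 354 = 354
  Σ(formed) = 1906 kJ
ΔH = Σ(broken) − Σ(formed) = 1916 − 1906 = +10 kJ
For 5× the reaction as written: 5 × (+10) = +50 kJ

ΔH = +50 kJ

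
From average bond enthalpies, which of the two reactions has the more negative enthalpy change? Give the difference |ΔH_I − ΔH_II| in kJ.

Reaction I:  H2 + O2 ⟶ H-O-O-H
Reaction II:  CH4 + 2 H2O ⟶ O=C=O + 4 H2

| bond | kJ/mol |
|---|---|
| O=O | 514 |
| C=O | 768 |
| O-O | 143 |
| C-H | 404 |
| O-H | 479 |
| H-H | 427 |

Reaction I, by 448 kJ

Reaction I:
  Bonds broken (reactants):
    H-H: 1 × 427 = 427
    O=O: 1 × 514 = 514
    Σ(broken) = 941 kJ
  Bonds formed (products):
    O-H: 2 × 479 = 958
    O-O: 1 × 143 = 143
    Σ(formed) = 1101 kJ
  ΔH_I = 941 − 1101 = −160 kJ
Reaction II:
  Bonds broken (reactants):
    C-H: 4 × 404 = 1616
    O-H: 4 × 479 = 1916
    Σ(broken) = 3532 kJ
  Bonds formed (products):
    C=O: 2 × 768 = 1536
    H-H: 4 × 427 = 1708
    Σ(formed) = 3244 kJ
  ΔH_II = 3532 − 3244 = +288 kJ
ΔH_I − ΔH_II = −448 kJ, so reaction I has the more negative ΔH; |ΔH_I − ΔH_II| = 448 kJ.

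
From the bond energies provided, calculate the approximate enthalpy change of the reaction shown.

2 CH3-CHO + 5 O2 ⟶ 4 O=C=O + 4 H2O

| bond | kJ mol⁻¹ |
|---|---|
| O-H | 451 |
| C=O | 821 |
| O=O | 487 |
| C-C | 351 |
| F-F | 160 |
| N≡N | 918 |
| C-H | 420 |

Bonds broken (reactants):
  C-C: 2 × 351 = 702
  C-H: 8 × 420 = 3360
  C=O: 2 × 821 = 1642
  O=O: 5 × 487 = 2435
  Σ(broken) = 8139 kJ
Bonds formed (products):
  C=O: 8 × 821 = 6568
  O-H: 8 × 451 = 3608
  Σ(formed) = 10176 kJ
ΔH = Σ(broken) − Σ(formed) = 8139 − 10176 = −2037 kJ

ΔH ≈ −2037 kJ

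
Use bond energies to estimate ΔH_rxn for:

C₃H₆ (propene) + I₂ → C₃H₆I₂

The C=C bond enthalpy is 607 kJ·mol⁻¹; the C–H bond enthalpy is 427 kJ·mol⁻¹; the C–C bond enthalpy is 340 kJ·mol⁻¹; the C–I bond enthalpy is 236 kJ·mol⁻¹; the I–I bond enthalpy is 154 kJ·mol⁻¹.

Bonds broken (reactants):
  C–C: 1 × 340 = 340
  C–H: 6 × 427 = 2562
  C=C: 1 × 607 = 607
  I–I: 1 × 154 = 154
  Σ(broken) = 3663 kJ
Bonds formed (products):
  C–C: 2 × 340 = 680
  C–H: 6 × 427 = 2562
  C–I: 2 × 236 = 472
  Σ(formed) = 3714 kJ
ΔH = Σ(broken) − Σ(formed) = 3663 − 3714 = −51 kJ

ΔH ≈ −51 kJ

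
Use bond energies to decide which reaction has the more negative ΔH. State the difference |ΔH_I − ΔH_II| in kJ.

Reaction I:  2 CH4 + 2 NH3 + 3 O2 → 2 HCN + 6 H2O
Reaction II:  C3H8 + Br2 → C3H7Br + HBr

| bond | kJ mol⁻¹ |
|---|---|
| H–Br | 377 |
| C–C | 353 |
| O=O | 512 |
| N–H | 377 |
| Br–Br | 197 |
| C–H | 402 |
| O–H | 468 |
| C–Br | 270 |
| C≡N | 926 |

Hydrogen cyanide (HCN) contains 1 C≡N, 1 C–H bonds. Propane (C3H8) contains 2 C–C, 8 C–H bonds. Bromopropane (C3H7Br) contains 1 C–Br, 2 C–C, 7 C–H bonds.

Reaction I, by 1210 kJ

Reaction I:
  Bonds broken (reactants):
    C–H: 8 × 402 = 3216
    N–H: 6 × 377 = 2262
    O=O: 3 × 512 = 1536
    Σ(broken) = 7014 kJ
  Bonds formed (products):
    C≡N: 2 × 926 = 1852
    C–H: 2 × 402 = 804
    O–H: 12 × 468 = 5616
    Σ(formed) = 8272 kJ
  ΔH_I = 7014 − 8272 = −1258 kJ
Reaction II:
  Bonds broken (reactants):
    Br–Br: 1 × 197 = 197
    C–C: 2 × 353 = 706
    C–H: 8 × 402 = 3216
    Σ(broken) = 4119 kJ
  Bonds formed (products):
    C–Br: 1 × 270 = 270
    C–C: 2 × 353 = 706
    C–H: 7 × 402 = 2814
    H–Br: 1 × 377 = 377
    Σ(formed) = 4167 kJ
  ΔH_II = 4119 − 4167 = −48 kJ
ΔH_I − ΔH_II = −1210 kJ, so reaction I has the more negative ΔH; |ΔH_I − ΔH_II| = 1210 kJ.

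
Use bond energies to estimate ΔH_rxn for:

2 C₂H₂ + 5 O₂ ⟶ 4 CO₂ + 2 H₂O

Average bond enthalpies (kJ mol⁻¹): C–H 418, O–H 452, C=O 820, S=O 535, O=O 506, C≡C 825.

ΔH ≈ −2516 kJ

Bonds broken (reactants):
  C≡C: 2 × 825 = 1650
  C–H: 4 × 418 = 1672
  O=O: 5 × 506 = 2530
  Σ(broken) = 5852 kJ
Bonds formed (products):
  C=O: 8 × 820 = 6560
  O–H: 4 × 452 = 1808
  Σ(formed) = 8368 kJ
ΔH = Σ(broken) − Σ(formed) = 5852 − 8368 = −2516 kJ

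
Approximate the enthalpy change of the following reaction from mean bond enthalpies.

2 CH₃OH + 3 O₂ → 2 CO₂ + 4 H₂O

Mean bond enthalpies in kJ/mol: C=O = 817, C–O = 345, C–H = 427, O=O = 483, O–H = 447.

Bonds broken (reactants):
  C–H: 6 × 427 = 2562
  C–O: 2 × 345 = 690
  O–H: 2 × 447 = 894
  O=O: 3 × 483 = 1449
  Σ(broken) = 5595 kJ
Bonds formed (products):
  C=O: 4 × 817 = 3268
  O–H: 8 × 447 = 3576
  Σ(formed) = 6844 kJ
ΔH = Σ(broken) − Σ(formed) = 5595 − 6844 = −1249 kJ

ΔH ≈ −1249 kJ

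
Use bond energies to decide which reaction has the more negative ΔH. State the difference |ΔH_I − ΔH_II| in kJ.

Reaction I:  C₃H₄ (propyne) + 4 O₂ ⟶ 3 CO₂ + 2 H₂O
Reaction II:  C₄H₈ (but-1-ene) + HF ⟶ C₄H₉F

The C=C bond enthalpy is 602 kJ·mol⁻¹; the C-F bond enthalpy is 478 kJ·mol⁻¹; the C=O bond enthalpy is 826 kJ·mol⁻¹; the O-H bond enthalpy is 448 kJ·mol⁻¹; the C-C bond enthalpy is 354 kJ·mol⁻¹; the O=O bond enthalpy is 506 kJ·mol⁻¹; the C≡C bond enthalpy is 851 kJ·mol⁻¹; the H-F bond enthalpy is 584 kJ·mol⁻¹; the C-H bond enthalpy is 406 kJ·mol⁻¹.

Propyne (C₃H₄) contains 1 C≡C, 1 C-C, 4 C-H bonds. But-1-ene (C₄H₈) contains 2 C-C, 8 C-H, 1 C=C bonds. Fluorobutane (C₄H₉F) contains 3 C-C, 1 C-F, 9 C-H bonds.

Reaction I, by 1843 kJ

Reaction I:
  Bonds broken (reactants):
    C≡C: 1 × 851 = 851
    C-C: 1 × 354 = 354
    C-H: 4 × 406 = 1624
    O=O: 4 × 506 = 2024
    Σ(broken) = 4853 kJ
  Bonds formed (products):
    C=O: 6 × 826 = 4956
    O-H: 4 × 448 = 1792
    Σ(formed) = 6748 kJ
  ΔH_I = 4853 − 6748 = −1895 kJ
Reaction II:
  Bonds broken (reactants):
    C-C: 2 × 354 = 708
    C-H: 8 × 406 = 3248
    C=C: 1 × 602 = 602
    H-F: 1 × 584 = 584
    Σ(broken) = 5142 kJ
  Bonds formed (products):
    C-C: 3 × 354 = 1062
    C-F: 1 × 478 = 478
    C-H: 9 × 406 = 3654
    Σ(formed) = 5194 kJ
  ΔH_II = 5142 − 5194 = −52 kJ
ΔH_I − ΔH_II = −1843 kJ, so reaction I has the more negative ΔH; |ΔH_I − ΔH_II| = 1843 kJ.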